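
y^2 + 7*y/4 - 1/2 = (y - 1/4)*(y + 2)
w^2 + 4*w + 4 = (w + 2)^2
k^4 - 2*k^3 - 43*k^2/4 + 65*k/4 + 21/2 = (k - 7/2)*(k - 2)*(k + 1/2)*(k + 3)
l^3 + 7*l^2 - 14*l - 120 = (l - 4)*(l + 5)*(l + 6)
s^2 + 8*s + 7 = (s + 1)*(s + 7)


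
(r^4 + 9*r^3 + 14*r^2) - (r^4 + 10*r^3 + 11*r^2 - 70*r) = -r^3 + 3*r^2 + 70*r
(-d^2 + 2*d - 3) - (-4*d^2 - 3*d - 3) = 3*d^2 + 5*d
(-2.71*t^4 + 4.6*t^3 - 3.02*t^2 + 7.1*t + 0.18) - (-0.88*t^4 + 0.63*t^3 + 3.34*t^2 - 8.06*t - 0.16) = -1.83*t^4 + 3.97*t^3 - 6.36*t^2 + 15.16*t + 0.34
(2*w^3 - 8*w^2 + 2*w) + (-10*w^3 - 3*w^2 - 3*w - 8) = -8*w^3 - 11*w^2 - w - 8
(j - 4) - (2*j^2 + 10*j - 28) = -2*j^2 - 9*j + 24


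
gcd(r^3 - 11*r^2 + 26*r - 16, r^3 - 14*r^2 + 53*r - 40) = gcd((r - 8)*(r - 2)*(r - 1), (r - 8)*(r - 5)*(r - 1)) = r^2 - 9*r + 8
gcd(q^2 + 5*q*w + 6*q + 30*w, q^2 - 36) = q + 6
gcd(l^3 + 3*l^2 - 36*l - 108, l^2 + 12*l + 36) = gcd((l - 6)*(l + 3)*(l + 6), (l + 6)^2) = l + 6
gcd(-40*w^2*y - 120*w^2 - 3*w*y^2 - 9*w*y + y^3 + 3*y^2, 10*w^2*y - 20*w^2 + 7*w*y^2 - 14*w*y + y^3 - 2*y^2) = 5*w + y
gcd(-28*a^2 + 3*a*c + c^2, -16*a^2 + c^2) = 4*a - c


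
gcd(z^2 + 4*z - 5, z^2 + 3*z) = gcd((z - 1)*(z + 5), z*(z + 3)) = 1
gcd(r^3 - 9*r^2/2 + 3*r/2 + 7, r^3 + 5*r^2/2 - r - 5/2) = r + 1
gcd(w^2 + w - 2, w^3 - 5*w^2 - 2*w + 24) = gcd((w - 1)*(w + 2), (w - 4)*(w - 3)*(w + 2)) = w + 2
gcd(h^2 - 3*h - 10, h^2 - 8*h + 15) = h - 5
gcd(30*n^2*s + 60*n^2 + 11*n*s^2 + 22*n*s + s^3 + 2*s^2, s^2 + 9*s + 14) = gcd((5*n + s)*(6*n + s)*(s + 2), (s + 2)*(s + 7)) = s + 2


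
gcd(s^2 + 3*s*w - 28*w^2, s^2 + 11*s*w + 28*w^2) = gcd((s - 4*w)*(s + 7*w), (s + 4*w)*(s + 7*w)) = s + 7*w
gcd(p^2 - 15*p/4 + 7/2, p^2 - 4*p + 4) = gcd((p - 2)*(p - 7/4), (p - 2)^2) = p - 2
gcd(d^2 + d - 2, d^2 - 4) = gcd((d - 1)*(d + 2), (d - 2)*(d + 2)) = d + 2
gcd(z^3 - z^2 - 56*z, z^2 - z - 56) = z^2 - z - 56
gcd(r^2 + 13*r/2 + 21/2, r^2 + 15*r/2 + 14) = r + 7/2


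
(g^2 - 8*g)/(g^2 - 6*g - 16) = g/(g + 2)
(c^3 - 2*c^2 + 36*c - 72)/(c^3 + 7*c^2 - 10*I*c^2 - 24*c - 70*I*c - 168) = (c^2 + c*(-2 + 6*I) - 12*I)/(c^2 + c*(7 - 4*I) - 28*I)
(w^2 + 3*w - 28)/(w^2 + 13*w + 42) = (w - 4)/(w + 6)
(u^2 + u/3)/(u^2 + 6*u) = (u + 1/3)/(u + 6)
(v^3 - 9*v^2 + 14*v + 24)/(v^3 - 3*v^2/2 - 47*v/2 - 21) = 2*(v - 4)/(2*v + 7)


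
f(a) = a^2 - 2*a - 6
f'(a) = 2*a - 2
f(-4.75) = 26.06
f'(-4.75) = -11.50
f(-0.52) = -4.69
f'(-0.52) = -3.04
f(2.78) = -3.83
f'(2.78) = 3.56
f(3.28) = -1.80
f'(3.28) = 4.56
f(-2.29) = 3.82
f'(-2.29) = -6.58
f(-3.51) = 13.34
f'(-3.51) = -9.02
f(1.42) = -6.82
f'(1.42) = 0.84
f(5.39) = 12.27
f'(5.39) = 8.78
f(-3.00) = 9.00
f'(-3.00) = -8.00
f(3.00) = -3.00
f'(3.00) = 4.00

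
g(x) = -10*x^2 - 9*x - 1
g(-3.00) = -64.00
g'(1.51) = -39.20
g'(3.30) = -75.00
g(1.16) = -24.90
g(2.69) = -97.57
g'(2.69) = -62.80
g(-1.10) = -3.20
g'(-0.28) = -3.40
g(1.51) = -37.39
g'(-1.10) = 13.00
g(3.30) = -139.60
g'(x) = -20*x - 9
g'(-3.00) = 51.00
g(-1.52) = -10.42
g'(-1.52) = 21.40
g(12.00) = -1549.00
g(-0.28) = 0.74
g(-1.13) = -3.60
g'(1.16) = -32.20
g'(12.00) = -249.00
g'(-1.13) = 13.60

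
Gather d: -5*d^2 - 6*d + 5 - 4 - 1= -5*d^2 - 6*d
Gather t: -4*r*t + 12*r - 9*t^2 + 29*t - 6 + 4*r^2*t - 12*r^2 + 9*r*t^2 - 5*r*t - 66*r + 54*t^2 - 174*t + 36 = -12*r^2 - 54*r + t^2*(9*r + 45) + t*(4*r^2 - 9*r - 145) + 30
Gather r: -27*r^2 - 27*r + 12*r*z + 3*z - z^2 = -27*r^2 + r*(12*z - 27) - z^2 + 3*z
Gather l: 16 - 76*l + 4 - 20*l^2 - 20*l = -20*l^2 - 96*l + 20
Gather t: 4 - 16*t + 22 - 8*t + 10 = 36 - 24*t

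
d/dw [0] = 0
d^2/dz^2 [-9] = 0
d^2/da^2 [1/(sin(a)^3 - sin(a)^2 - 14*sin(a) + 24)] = (-9*sin(a)^6 + 11*sin(a)^5 + 36*sin(a)^4 + 158*sin(a)^3 - 370*sin(a)^2 - 396*sin(a) + 440)/(sin(a)^3 - sin(a)^2 - 14*sin(a) + 24)^3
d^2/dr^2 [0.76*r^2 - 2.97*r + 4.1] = 1.52000000000000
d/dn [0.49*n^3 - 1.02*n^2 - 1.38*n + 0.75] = 1.47*n^2 - 2.04*n - 1.38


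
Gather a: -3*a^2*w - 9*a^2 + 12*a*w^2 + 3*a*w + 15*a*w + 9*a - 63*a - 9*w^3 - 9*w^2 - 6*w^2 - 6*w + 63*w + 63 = a^2*(-3*w - 9) + a*(12*w^2 + 18*w - 54) - 9*w^3 - 15*w^2 + 57*w + 63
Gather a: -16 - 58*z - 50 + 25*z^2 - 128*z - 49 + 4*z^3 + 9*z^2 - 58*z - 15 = 4*z^3 + 34*z^2 - 244*z - 130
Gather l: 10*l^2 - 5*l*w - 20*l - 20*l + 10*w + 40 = 10*l^2 + l*(-5*w - 40) + 10*w + 40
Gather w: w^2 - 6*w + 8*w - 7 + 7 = w^2 + 2*w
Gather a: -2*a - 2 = -2*a - 2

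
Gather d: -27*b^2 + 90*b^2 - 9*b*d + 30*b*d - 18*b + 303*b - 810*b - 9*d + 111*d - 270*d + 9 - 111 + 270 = 63*b^2 - 525*b + d*(21*b - 168) + 168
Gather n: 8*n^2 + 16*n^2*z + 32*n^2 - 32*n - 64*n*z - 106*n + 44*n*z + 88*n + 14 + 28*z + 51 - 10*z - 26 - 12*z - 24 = n^2*(16*z + 40) + n*(-20*z - 50) + 6*z + 15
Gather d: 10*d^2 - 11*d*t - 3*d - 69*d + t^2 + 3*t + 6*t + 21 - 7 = 10*d^2 + d*(-11*t - 72) + t^2 + 9*t + 14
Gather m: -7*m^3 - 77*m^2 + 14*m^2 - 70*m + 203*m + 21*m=-7*m^3 - 63*m^2 + 154*m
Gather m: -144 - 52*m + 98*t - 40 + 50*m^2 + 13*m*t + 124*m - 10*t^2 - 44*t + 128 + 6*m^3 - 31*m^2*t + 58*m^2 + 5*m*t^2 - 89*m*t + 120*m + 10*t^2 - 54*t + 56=6*m^3 + m^2*(108 - 31*t) + m*(5*t^2 - 76*t + 192)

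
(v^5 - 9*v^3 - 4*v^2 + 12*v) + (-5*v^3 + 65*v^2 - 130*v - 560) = v^5 - 14*v^3 + 61*v^2 - 118*v - 560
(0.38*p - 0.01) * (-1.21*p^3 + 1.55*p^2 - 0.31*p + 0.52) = -0.4598*p^4 + 0.6011*p^3 - 0.1333*p^2 + 0.2007*p - 0.0052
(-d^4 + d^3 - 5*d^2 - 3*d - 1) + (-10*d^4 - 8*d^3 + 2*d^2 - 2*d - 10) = -11*d^4 - 7*d^3 - 3*d^2 - 5*d - 11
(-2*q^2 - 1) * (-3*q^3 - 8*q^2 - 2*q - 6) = 6*q^5 + 16*q^4 + 7*q^3 + 20*q^2 + 2*q + 6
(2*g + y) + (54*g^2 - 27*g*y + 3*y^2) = 54*g^2 - 27*g*y + 2*g + 3*y^2 + y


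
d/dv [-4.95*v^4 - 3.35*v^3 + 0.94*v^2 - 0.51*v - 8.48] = -19.8*v^3 - 10.05*v^2 + 1.88*v - 0.51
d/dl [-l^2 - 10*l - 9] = -2*l - 10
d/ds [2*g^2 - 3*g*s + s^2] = -3*g + 2*s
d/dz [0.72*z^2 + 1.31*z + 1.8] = 1.44*z + 1.31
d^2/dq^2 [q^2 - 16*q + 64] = 2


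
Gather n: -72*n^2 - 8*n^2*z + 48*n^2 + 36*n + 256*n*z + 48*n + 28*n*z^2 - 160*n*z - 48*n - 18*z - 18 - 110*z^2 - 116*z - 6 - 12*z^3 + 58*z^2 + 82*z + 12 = n^2*(-8*z - 24) + n*(28*z^2 + 96*z + 36) - 12*z^3 - 52*z^2 - 52*z - 12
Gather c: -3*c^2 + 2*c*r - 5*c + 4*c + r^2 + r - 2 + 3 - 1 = -3*c^2 + c*(2*r - 1) + r^2 + r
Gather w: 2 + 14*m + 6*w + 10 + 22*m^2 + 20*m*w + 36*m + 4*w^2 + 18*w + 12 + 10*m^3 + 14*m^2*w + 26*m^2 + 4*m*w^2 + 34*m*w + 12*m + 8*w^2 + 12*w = 10*m^3 + 48*m^2 + 62*m + w^2*(4*m + 12) + w*(14*m^2 + 54*m + 36) + 24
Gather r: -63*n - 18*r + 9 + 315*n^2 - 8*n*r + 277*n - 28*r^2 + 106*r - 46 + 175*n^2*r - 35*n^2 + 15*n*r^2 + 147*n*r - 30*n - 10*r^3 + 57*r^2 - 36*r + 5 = 280*n^2 + 184*n - 10*r^3 + r^2*(15*n + 29) + r*(175*n^2 + 139*n + 52) - 32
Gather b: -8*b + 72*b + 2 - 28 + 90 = 64*b + 64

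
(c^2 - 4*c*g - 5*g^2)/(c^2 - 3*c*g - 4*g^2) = (c - 5*g)/(c - 4*g)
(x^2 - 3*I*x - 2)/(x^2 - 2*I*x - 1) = (x - 2*I)/(x - I)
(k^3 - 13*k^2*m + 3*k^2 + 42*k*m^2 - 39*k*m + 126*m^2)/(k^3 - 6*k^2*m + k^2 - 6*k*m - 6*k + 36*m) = (k - 7*m)/(k - 2)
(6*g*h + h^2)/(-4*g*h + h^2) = (-6*g - h)/(4*g - h)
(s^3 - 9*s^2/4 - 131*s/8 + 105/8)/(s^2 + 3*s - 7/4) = (4*s^2 - 23*s + 15)/(2*(2*s - 1))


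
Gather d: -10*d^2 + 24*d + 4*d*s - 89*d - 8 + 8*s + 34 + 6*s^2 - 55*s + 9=-10*d^2 + d*(4*s - 65) + 6*s^2 - 47*s + 35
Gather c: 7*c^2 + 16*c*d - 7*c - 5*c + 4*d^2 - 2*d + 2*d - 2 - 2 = 7*c^2 + c*(16*d - 12) + 4*d^2 - 4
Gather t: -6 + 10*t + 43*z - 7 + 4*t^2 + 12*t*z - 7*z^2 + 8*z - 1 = 4*t^2 + t*(12*z + 10) - 7*z^2 + 51*z - 14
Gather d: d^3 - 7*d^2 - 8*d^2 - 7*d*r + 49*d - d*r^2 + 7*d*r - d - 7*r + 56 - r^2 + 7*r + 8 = d^3 - 15*d^2 + d*(48 - r^2) - r^2 + 64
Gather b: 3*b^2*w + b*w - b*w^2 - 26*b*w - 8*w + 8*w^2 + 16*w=3*b^2*w + b*(-w^2 - 25*w) + 8*w^2 + 8*w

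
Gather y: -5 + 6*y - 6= 6*y - 11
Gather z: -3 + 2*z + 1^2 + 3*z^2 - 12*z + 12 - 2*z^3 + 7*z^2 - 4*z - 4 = -2*z^3 + 10*z^2 - 14*z + 6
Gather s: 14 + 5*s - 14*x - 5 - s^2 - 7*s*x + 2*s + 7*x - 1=-s^2 + s*(7 - 7*x) - 7*x + 8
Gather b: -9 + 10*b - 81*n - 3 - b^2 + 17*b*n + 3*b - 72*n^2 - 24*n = -b^2 + b*(17*n + 13) - 72*n^2 - 105*n - 12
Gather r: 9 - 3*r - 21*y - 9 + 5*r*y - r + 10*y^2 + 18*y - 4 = r*(5*y - 4) + 10*y^2 - 3*y - 4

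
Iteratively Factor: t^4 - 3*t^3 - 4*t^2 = (t)*(t^3 - 3*t^2 - 4*t) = t*(t + 1)*(t^2 - 4*t) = t^2*(t + 1)*(t - 4)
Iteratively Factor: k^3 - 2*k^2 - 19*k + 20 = (k + 4)*(k^2 - 6*k + 5) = (k - 5)*(k + 4)*(k - 1)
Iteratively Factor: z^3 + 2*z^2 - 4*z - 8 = (z - 2)*(z^2 + 4*z + 4) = (z - 2)*(z + 2)*(z + 2)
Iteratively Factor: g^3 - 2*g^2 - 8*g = (g)*(g^2 - 2*g - 8) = g*(g + 2)*(g - 4)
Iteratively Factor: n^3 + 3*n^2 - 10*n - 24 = (n + 2)*(n^2 + n - 12) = (n + 2)*(n + 4)*(n - 3)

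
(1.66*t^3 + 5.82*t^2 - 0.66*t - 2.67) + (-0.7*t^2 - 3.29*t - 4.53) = 1.66*t^3 + 5.12*t^2 - 3.95*t - 7.2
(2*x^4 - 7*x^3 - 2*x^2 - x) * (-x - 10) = -2*x^5 - 13*x^4 + 72*x^3 + 21*x^2 + 10*x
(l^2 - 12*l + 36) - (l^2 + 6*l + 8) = 28 - 18*l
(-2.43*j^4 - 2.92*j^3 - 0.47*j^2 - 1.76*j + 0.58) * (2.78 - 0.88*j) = 2.1384*j^5 - 4.1858*j^4 - 7.704*j^3 + 0.2422*j^2 - 5.4032*j + 1.6124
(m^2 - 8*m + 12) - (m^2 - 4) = 16 - 8*m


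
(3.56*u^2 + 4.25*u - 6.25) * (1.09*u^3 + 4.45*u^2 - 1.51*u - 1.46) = 3.8804*u^5 + 20.4745*u^4 + 6.7244*u^3 - 39.4276*u^2 + 3.2325*u + 9.125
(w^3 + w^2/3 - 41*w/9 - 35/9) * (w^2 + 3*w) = w^5 + 10*w^4/3 - 32*w^3/9 - 158*w^2/9 - 35*w/3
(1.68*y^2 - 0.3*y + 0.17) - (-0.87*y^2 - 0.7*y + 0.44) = 2.55*y^2 + 0.4*y - 0.27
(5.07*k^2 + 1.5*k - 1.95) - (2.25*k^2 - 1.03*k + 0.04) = 2.82*k^2 + 2.53*k - 1.99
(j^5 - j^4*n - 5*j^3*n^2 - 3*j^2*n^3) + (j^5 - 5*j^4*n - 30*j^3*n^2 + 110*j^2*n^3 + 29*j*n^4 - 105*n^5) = 2*j^5 - 6*j^4*n - 35*j^3*n^2 + 107*j^2*n^3 + 29*j*n^4 - 105*n^5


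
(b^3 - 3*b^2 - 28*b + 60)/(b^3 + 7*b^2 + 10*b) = (b^2 - 8*b + 12)/(b*(b + 2))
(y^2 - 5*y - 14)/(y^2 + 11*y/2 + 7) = 2*(y - 7)/(2*y + 7)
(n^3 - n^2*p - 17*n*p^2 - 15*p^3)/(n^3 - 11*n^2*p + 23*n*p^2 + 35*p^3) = (-n - 3*p)/(-n + 7*p)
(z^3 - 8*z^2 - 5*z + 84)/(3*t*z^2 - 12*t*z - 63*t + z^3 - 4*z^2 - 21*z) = (z - 4)/(3*t + z)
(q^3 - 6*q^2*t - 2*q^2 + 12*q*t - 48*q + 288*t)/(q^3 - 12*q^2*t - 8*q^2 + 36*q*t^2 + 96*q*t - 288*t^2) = (q + 6)/(q - 6*t)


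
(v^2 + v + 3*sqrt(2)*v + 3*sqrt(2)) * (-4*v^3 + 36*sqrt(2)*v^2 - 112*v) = -4*v^5 - 4*v^4 + 24*sqrt(2)*v^4 + 24*sqrt(2)*v^3 + 104*v^3 - 336*sqrt(2)*v^2 + 104*v^2 - 336*sqrt(2)*v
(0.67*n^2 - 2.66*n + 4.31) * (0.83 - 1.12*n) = -0.7504*n^3 + 3.5353*n^2 - 7.035*n + 3.5773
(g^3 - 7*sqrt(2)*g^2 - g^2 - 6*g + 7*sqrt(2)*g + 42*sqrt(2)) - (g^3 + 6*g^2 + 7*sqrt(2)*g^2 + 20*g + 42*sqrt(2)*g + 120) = -14*sqrt(2)*g^2 - 7*g^2 - 35*sqrt(2)*g - 26*g - 120 + 42*sqrt(2)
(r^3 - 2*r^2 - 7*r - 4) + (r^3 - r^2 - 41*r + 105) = 2*r^3 - 3*r^2 - 48*r + 101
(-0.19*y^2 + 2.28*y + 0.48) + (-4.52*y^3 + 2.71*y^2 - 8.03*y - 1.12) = -4.52*y^3 + 2.52*y^2 - 5.75*y - 0.64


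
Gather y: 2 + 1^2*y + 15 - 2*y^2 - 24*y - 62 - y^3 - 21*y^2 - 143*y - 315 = -y^3 - 23*y^2 - 166*y - 360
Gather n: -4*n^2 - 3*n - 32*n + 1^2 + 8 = -4*n^2 - 35*n + 9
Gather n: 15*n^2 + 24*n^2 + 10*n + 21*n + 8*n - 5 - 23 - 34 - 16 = 39*n^2 + 39*n - 78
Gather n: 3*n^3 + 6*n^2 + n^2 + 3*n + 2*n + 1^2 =3*n^3 + 7*n^2 + 5*n + 1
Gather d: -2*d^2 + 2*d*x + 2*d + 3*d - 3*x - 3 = -2*d^2 + d*(2*x + 5) - 3*x - 3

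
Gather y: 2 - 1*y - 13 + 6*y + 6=5*y - 5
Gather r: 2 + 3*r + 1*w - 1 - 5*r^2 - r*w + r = -5*r^2 + r*(4 - w) + w + 1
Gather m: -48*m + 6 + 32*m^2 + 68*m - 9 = 32*m^2 + 20*m - 3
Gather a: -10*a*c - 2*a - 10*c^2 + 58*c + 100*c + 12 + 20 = a*(-10*c - 2) - 10*c^2 + 158*c + 32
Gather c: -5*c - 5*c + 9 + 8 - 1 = 16 - 10*c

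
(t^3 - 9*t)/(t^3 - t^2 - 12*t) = (t - 3)/(t - 4)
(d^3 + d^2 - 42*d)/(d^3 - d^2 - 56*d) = (d - 6)/(d - 8)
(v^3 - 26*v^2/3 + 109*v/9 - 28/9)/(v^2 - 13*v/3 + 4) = (3*v^2 - 22*v + 7)/(3*(v - 3))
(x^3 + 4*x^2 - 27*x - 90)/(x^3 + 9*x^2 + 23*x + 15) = (x^2 + x - 30)/(x^2 + 6*x + 5)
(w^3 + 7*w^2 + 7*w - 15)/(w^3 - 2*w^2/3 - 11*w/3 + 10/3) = 3*(w^2 + 8*w + 15)/(3*w^2 + w - 10)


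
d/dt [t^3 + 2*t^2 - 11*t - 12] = 3*t^2 + 4*t - 11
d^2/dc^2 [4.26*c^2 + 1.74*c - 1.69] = 8.52000000000000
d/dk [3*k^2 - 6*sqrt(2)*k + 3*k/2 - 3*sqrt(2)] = 6*k - 6*sqrt(2) + 3/2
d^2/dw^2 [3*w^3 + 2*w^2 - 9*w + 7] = 18*w + 4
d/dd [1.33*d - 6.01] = 1.33000000000000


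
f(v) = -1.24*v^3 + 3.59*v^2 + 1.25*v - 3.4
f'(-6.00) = -175.75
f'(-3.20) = -59.82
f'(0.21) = 2.59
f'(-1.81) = -23.93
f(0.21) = -2.99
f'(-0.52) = -3.49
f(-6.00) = 386.18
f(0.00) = -3.40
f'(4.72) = -47.74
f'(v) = -3.72*v^2 + 7.18*v + 1.25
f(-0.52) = -2.90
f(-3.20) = 69.99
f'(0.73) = 4.51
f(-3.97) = 125.81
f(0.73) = -1.06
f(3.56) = -9.40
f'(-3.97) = -85.89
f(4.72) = -47.91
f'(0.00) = 1.25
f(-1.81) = 13.45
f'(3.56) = -20.33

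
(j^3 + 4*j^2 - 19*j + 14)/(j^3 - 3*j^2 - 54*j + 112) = (j - 1)/(j - 8)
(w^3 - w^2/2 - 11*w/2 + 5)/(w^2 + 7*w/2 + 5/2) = (w^2 - 3*w + 2)/(w + 1)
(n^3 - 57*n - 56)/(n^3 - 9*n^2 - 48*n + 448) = (n + 1)/(n - 8)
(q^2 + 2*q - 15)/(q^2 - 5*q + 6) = (q + 5)/(q - 2)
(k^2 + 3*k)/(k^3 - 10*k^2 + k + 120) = k/(k^2 - 13*k + 40)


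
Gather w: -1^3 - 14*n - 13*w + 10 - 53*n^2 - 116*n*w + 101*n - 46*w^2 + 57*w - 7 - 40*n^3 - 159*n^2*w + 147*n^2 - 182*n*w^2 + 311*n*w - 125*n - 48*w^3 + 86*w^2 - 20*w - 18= -40*n^3 + 94*n^2 - 38*n - 48*w^3 + w^2*(40 - 182*n) + w*(-159*n^2 + 195*n + 24) - 16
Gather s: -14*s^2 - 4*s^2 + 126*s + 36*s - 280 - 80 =-18*s^2 + 162*s - 360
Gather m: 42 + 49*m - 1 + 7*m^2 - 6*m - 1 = 7*m^2 + 43*m + 40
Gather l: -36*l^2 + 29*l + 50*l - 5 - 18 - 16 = -36*l^2 + 79*l - 39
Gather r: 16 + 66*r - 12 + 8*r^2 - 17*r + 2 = 8*r^2 + 49*r + 6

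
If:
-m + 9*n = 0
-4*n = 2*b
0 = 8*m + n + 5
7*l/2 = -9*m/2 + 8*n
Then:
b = 10/73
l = 325/511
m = -45/73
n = -5/73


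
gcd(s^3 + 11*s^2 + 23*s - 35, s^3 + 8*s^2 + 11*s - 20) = s^2 + 4*s - 5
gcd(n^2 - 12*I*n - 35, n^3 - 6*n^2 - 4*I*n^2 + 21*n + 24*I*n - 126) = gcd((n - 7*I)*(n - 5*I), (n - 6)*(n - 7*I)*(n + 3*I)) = n - 7*I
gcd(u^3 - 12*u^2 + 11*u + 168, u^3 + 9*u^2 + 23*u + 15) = u + 3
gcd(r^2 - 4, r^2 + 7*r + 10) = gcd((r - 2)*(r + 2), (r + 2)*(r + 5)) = r + 2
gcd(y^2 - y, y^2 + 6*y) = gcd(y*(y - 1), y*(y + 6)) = y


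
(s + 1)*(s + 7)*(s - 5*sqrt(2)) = s^3 - 5*sqrt(2)*s^2 + 8*s^2 - 40*sqrt(2)*s + 7*s - 35*sqrt(2)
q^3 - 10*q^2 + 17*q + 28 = (q - 7)*(q - 4)*(q + 1)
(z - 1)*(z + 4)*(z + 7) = z^3 + 10*z^2 + 17*z - 28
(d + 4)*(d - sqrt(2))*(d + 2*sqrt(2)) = d^3 + sqrt(2)*d^2 + 4*d^2 - 4*d + 4*sqrt(2)*d - 16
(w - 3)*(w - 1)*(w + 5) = w^3 + w^2 - 17*w + 15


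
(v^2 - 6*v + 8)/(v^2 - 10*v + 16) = (v - 4)/(v - 8)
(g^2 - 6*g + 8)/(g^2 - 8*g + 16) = (g - 2)/(g - 4)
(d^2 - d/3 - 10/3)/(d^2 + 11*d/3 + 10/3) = (d - 2)/(d + 2)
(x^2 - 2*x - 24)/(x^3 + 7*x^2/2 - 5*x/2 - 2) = 2*(x - 6)/(2*x^2 - x - 1)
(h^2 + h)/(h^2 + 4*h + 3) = h/(h + 3)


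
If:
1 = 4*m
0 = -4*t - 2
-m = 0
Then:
No Solution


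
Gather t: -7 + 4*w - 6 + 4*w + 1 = 8*w - 12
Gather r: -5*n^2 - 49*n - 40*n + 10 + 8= -5*n^2 - 89*n + 18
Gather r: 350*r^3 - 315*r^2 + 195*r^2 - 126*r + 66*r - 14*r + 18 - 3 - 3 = 350*r^3 - 120*r^2 - 74*r + 12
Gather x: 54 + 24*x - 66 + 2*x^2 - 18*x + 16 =2*x^2 + 6*x + 4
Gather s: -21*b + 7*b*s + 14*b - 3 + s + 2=-7*b + s*(7*b + 1) - 1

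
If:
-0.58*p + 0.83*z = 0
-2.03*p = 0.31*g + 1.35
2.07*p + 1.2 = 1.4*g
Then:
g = -0.10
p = -0.65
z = -0.45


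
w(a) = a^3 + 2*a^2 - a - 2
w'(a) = 3*a^2 + 4*a - 1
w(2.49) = 23.35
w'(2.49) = 27.56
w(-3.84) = -25.29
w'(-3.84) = 27.88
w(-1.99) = 0.03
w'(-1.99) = 2.92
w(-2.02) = -0.06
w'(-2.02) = 3.16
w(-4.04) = -31.26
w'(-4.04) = 31.80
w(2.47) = 22.80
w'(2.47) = 27.18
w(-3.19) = -10.92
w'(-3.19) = 16.77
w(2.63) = 27.40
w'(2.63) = 30.27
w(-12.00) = -1430.00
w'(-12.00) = 383.00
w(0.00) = -2.00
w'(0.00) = -1.00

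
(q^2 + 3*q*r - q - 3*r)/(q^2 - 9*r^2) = (q - 1)/(q - 3*r)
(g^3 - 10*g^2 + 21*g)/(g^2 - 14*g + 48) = g*(g^2 - 10*g + 21)/(g^2 - 14*g + 48)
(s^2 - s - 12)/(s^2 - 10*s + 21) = (s^2 - s - 12)/(s^2 - 10*s + 21)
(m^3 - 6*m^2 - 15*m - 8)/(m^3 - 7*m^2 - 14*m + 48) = (m^2 + 2*m + 1)/(m^2 + m - 6)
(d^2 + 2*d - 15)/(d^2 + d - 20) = (d - 3)/(d - 4)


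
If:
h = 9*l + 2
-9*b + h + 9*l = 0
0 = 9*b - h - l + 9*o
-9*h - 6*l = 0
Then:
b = -50/261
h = 4/29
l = -6/29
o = 16/87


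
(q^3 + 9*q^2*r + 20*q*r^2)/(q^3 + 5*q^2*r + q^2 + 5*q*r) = (q + 4*r)/(q + 1)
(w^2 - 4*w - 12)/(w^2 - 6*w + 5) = (w^2 - 4*w - 12)/(w^2 - 6*w + 5)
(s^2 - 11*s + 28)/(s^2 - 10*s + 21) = (s - 4)/(s - 3)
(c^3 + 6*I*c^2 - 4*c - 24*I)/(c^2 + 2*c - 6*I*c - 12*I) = (c^2 + c*(-2 + 6*I) - 12*I)/(c - 6*I)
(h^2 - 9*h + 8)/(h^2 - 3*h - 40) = (h - 1)/(h + 5)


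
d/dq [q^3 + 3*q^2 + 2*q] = 3*q^2 + 6*q + 2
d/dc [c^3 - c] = 3*c^2 - 1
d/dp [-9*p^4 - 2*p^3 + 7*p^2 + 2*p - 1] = -36*p^3 - 6*p^2 + 14*p + 2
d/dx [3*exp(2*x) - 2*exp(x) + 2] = (6*exp(x) - 2)*exp(x)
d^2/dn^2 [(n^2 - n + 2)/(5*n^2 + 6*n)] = 2*(-55*n^3 + 150*n^2 + 180*n + 72)/(n^3*(125*n^3 + 450*n^2 + 540*n + 216))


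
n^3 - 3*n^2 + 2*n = n*(n - 2)*(n - 1)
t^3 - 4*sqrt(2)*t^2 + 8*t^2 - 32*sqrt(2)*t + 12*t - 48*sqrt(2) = (t + 2)*(t + 6)*(t - 4*sqrt(2))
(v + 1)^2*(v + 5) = v^3 + 7*v^2 + 11*v + 5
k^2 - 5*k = k*(k - 5)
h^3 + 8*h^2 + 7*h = h*(h + 1)*(h + 7)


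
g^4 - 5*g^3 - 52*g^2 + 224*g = g*(g - 8)*(g - 4)*(g + 7)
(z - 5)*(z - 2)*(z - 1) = z^3 - 8*z^2 + 17*z - 10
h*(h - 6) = h^2 - 6*h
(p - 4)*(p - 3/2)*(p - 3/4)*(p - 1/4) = p^4 - 13*p^3/2 + 187*p^2/16 - 225*p/32 + 9/8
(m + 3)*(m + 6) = m^2 + 9*m + 18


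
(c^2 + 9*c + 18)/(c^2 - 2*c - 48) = (c + 3)/(c - 8)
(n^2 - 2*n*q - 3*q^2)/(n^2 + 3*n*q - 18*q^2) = (n + q)/(n + 6*q)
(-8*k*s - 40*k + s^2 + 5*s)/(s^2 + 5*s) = (-8*k + s)/s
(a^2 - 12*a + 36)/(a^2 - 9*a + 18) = (a - 6)/(a - 3)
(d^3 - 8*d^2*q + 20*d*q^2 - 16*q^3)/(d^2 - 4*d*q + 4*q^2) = d - 4*q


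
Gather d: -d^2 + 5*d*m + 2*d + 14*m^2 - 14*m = -d^2 + d*(5*m + 2) + 14*m^2 - 14*m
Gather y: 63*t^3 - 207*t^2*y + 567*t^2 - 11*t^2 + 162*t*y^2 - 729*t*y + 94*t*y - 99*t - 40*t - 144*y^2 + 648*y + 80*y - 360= 63*t^3 + 556*t^2 - 139*t + y^2*(162*t - 144) + y*(-207*t^2 - 635*t + 728) - 360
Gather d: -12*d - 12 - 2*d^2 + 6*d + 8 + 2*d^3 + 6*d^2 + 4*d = 2*d^3 + 4*d^2 - 2*d - 4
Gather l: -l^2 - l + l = -l^2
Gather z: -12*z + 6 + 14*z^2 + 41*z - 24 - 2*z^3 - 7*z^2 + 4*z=-2*z^3 + 7*z^2 + 33*z - 18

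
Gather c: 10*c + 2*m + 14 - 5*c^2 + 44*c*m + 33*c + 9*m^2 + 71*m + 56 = -5*c^2 + c*(44*m + 43) + 9*m^2 + 73*m + 70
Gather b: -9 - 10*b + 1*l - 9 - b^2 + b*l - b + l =-b^2 + b*(l - 11) + 2*l - 18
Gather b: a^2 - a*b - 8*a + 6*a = a^2 - a*b - 2*a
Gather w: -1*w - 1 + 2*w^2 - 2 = 2*w^2 - w - 3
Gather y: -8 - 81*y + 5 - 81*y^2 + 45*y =-81*y^2 - 36*y - 3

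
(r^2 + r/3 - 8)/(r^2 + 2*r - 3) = (r - 8/3)/(r - 1)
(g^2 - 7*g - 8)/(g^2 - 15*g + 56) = (g + 1)/(g - 7)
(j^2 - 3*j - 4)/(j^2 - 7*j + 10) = (j^2 - 3*j - 4)/(j^2 - 7*j + 10)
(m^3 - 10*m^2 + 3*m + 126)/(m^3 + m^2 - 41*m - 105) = (m - 6)/(m + 5)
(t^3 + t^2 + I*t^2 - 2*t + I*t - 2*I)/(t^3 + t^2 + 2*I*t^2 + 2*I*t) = (t^3 + t^2*(1 + I) + t*(-2 + I) - 2*I)/(t*(t^2 + t*(1 + 2*I) + 2*I))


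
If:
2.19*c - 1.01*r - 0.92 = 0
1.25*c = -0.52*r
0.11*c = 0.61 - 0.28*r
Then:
No Solution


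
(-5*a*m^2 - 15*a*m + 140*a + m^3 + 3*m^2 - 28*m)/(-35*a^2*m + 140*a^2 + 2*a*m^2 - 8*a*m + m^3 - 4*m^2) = (m + 7)/(7*a + m)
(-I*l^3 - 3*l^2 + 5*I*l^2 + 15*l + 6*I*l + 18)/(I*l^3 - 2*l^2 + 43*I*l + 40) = (-l^3 + l^2*(5 + 3*I) + l*(6 - 15*I) - 18*I)/(l^3 + 2*I*l^2 + 43*l - 40*I)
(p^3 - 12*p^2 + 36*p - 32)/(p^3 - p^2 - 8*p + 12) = (p - 8)/(p + 3)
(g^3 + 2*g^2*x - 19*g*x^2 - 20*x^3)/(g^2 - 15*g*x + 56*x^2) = (g^3 + 2*g^2*x - 19*g*x^2 - 20*x^3)/(g^2 - 15*g*x + 56*x^2)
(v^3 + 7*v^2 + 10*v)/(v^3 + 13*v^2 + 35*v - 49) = v*(v^2 + 7*v + 10)/(v^3 + 13*v^2 + 35*v - 49)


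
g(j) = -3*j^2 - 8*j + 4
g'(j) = -6*j - 8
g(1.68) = -17.91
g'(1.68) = -18.08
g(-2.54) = 4.97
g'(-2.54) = 7.24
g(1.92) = -22.42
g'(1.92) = -19.52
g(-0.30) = 6.13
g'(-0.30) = -6.20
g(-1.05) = 9.09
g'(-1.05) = -1.70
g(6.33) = -166.85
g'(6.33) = -45.98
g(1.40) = -13.08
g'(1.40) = -16.40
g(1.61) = -16.66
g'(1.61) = -17.66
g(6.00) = -152.00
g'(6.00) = -44.00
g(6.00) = -152.00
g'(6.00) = -44.00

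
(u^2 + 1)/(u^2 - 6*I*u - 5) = (u + I)/(u - 5*I)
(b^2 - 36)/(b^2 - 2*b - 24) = (b + 6)/(b + 4)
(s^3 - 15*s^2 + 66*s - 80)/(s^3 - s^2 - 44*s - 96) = (s^2 - 7*s + 10)/(s^2 + 7*s + 12)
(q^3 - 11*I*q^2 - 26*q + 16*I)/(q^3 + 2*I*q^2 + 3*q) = (q^2 - 10*I*q - 16)/(q*(q + 3*I))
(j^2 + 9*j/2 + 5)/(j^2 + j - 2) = (j + 5/2)/(j - 1)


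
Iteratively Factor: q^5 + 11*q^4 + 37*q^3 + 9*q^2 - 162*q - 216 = (q + 3)*(q^4 + 8*q^3 + 13*q^2 - 30*q - 72) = (q + 3)*(q + 4)*(q^3 + 4*q^2 - 3*q - 18) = (q + 3)^2*(q + 4)*(q^2 + q - 6) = (q + 3)^3*(q + 4)*(q - 2)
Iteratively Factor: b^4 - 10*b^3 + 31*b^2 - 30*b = (b - 3)*(b^3 - 7*b^2 + 10*b) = (b - 5)*(b - 3)*(b^2 - 2*b) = (b - 5)*(b - 3)*(b - 2)*(b)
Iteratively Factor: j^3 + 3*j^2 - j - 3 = (j + 3)*(j^2 - 1) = (j + 1)*(j + 3)*(j - 1)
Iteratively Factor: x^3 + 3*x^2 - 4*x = (x + 4)*(x^2 - x) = (x - 1)*(x + 4)*(x)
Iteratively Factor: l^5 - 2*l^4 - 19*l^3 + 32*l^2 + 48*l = (l - 4)*(l^4 + 2*l^3 - 11*l^2 - 12*l) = (l - 4)*(l + 4)*(l^3 - 2*l^2 - 3*l) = (l - 4)*(l - 3)*(l + 4)*(l^2 + l) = (l - 4)*(l - 3)*(l + 1)*(l + 4)*(l)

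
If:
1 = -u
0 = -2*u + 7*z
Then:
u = -1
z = -2/7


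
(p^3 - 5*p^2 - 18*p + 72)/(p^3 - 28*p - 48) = (p - 3)/(p + 2)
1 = 1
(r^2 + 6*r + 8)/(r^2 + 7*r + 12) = (r + 2)/(r + 3)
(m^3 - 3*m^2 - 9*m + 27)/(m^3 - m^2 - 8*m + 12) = (m^2 - 6*m + 9)/(m^2 - 4*m + 4)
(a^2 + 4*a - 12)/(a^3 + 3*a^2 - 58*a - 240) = (a - 2)/(a^2 - 3*a - 40)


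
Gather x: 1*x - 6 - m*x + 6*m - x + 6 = -m*x + 6*m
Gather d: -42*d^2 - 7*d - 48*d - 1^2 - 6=-42*d^2 - 55*d - 7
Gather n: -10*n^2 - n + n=-10*n^2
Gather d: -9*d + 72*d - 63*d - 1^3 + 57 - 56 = 0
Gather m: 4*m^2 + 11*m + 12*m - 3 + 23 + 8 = 4*m^2 + 23*m + 28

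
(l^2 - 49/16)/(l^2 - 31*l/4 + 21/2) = (l + 7/4)/(l - 6)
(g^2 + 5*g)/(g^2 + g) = (g + 5)/(g + 1)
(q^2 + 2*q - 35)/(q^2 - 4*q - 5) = (q + 7)/(q + 1)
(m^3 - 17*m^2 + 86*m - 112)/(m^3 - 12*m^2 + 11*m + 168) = (m - 2)/(m + 3)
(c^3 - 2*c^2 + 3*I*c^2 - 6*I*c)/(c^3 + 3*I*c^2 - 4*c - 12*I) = c/(c + 2)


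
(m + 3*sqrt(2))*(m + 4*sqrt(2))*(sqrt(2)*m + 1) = sqrt(2)*m^3 + 15*m^2 + 31*sqrt(2)*m + 24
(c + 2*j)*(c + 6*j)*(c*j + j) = c^3*j + 8*c^2*j^2 + c^2*j + 12*c*j^3 + 8*c*j^2 + 12*j^3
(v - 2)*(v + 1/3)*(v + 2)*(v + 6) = v^4 + 19*v^3/3 - 2*v^2 - 76*v/3 - 8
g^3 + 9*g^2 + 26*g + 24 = (g + 2)*(g + 3)*(g + 4)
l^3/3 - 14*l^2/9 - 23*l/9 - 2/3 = (l/3 + 1/3)*(l - 6)*(l + 1/3)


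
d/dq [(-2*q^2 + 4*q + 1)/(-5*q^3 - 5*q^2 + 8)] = (-10*q^4 + 40*q^3 + 35*q^2 - 22*q + 32)/(25*q^6 + 50*q^5 + 25*q^4 - 80*q^3 - 80*q^2 + 64)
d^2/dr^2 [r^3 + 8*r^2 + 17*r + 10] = 6*r + 16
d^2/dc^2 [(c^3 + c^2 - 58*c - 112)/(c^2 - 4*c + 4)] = 12*(-7*c - 94)/(c^4 - 8*c^3 + 24*c^2 - 32*c + 16)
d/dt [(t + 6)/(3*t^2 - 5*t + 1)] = (3*t^2 - 5*t - (t + 6)*(6*t - 5) + 1)/(3*t^2 - 5*t + 1)^2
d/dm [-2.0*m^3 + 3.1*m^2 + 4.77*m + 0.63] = -6.0*m^2 + 6.2*m + 4.77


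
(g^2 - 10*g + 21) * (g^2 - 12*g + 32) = g^4 - 22*g^3 + 173*g^2 - 572*g + 672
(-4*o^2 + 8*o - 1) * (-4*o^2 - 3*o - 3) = 16*o^4 - 20*o^3 - 8*o^2 - 21*o + 3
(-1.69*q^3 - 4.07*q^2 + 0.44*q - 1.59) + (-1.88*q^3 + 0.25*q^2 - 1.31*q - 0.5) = -3.57*q^3 - 3.82*q^2 - 0.87*q - 2.09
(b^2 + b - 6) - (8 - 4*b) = b^2 + 5*b - 14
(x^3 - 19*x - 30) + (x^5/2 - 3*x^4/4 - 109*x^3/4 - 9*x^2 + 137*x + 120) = x^5/2 - 3*x^4/4 - 105*x^3/4 - 9*x^2 + 118*x + 90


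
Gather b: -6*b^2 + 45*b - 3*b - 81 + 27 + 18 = -6*b^2 + 42*b - 36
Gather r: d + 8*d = 9*d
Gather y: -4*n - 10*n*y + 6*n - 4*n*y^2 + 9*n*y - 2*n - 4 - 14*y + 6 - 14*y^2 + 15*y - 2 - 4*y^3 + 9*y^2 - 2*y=-4*y^3 + y^2*(-4*n - 5) + y*(-n - 1)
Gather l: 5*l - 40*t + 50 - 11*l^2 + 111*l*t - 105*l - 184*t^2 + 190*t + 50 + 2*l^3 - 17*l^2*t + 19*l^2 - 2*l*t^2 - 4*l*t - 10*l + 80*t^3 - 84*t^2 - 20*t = 2*l^3 + l^2*(8 - 17*t) + l*(-2*t^2 + 107*t - 110) + 80*t^3 - 268*t^2 + 130*t + 100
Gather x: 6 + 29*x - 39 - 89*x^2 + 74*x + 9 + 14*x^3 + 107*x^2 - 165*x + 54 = 14*x^3 + 18*x^2 - 62*x + 30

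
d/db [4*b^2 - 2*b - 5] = 8*b - 2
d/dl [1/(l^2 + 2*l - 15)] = 2*(-l - 1)/(l^2 + 2*l - 15)^2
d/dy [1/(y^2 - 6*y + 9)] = 2*(3 - y)/(y^2 - 6*y + 9)^2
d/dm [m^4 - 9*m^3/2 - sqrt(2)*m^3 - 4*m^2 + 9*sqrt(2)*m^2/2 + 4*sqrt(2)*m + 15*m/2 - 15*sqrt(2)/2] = 4*m^3 - 27*m^2/2 - 3*sqrt(2)*m^2 - 8*m + 9*sqrt(2)*m + 4*sqrt(2) + 15/2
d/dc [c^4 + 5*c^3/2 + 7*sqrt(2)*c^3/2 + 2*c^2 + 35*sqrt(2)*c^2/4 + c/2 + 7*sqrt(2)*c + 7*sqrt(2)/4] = 4*c^3 + 15*c^2/2 + 21*sqrt(2)*c^2/2 + 4*c + 35*sqrt(2)*c/2 + 1/2 + 7*sqrt(2)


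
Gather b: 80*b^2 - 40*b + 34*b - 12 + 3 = 80*b^2 - 6*b - 9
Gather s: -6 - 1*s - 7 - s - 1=-2*s - 14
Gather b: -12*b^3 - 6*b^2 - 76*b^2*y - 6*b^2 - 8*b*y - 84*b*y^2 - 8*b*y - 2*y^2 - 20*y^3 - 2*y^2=-12*b^3 + b^2*(-76*y - 12) + b*(-84*y^2 - 16*y) - 20*y^3 - 4*y^2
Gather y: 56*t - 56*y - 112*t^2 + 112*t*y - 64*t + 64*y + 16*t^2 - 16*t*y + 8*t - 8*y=-96*t^2 + 96*t*y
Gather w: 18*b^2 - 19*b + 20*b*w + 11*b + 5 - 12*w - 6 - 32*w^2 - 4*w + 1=18*b^2 - 8*b - 32*w^2 + w*(20*b - 16)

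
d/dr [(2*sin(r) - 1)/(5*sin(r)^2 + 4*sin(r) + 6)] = 2*(-5*sin(r)^2 + 5*sin(r) + 8)*cos(r)/(5*sin(r)^2 + 4*sin(r) + 6)^2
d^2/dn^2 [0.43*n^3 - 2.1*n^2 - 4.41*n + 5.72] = 2.58*n - 4.2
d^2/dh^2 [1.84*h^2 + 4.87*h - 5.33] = 3.68000000000000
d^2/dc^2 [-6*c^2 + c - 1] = -12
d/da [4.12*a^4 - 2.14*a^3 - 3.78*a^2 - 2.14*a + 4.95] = 16.48*a^3 - 6.42*a^2 - 7.56*a - 2.14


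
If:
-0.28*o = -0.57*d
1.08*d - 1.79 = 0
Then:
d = 1.66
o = 3.37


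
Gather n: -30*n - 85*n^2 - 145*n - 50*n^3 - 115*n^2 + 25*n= -50*n^3 - 200*n^2 - 150*n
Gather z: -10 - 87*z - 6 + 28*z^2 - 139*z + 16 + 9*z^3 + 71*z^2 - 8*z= 9*z^3 + 99*z^2 - 234*z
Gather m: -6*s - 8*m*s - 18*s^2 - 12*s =-8*m*s - 18*s^2 - 18*s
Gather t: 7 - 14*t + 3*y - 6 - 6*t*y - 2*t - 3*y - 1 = t*(-6*y - 16)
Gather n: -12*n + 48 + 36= 84 - 12*n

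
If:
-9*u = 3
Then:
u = -1/3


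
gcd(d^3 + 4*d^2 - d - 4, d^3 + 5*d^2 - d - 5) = d^2 - 1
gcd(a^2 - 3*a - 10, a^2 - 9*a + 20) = a - 5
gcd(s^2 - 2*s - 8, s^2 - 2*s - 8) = s^2 - 2*s - 8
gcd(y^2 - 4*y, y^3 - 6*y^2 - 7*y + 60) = y - 4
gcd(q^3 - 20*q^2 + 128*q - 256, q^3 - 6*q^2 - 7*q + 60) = q - 4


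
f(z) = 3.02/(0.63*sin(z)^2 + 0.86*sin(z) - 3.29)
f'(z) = 3.02*(-1.26*sin(z)*cos(z) - 0.86*cos(z))/(0.63*sin(z)^2 + 0.86*sin(z) - 3.29)^2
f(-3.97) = -1.30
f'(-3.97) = 0.68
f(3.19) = -0.91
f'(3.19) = 0.22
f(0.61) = -1.17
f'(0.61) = -0.58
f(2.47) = -1.20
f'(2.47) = 0.62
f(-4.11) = -1.40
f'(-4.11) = 0.70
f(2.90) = -0.99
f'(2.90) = 0.37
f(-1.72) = -0.86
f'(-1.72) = -0.01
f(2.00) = -1.52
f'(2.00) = 0.64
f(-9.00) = -0.85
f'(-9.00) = 0.07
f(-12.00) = -1.14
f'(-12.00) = -0.56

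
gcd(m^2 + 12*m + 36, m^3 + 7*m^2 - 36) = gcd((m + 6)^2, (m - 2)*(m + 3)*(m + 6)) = m + 6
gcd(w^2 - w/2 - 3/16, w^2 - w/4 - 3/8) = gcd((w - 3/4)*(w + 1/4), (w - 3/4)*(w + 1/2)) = w - 3/4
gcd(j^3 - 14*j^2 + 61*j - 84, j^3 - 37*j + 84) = j^2 - 7*j + 12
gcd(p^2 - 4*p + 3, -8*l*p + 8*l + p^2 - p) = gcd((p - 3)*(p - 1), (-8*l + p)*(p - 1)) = p - 1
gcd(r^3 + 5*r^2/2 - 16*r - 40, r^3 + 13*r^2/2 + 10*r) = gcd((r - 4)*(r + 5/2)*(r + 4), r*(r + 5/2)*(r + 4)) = r^2 + 13*r/2 + 10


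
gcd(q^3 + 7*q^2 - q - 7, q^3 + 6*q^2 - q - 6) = q^2 - 1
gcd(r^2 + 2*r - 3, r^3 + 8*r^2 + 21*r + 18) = r + 3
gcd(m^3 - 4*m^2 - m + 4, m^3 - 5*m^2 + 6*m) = 1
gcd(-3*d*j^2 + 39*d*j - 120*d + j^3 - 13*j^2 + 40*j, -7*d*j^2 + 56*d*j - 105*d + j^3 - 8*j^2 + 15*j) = j - 5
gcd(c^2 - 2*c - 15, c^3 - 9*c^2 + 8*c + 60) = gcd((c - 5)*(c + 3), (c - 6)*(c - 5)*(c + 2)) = c - 5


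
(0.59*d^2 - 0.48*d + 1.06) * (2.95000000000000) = 1.7405*d^2 - 1.416*d + 3.127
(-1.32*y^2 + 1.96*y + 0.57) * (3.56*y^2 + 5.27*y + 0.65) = -4.6992*y^4 + 0.0212000000000003*y^3 + 11.5004*y^2 + 4.2779*y + 0.3705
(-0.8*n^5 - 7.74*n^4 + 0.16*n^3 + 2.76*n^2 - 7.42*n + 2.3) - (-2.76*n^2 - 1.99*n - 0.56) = -0.8*n^5 - 7.74*n^4 + 0.16*n^3 + 5.52*n^2 - 5.43*n + 2.86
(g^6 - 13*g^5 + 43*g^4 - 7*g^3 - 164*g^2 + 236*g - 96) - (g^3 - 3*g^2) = g^6 - 13*g^5 + 43*g^4 - 8*g^3 - 161*g^2 + 236*g - 96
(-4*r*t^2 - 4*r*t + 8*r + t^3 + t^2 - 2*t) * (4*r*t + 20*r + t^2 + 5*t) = -16*r^2*t^3 - 96*r^2*t^2 - 48*r^2*t + 160*r^2 + t^5 + 6*t^4 + 3*t^3 - 10*t^2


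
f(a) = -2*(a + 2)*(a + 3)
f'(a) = -4*a - 10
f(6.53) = -162.58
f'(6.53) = -36.12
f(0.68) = -19.72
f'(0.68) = -12.72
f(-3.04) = -0.08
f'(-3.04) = 2.16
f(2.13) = -42.37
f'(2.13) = -18.52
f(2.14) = -42.56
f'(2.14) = -18.56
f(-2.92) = 0.15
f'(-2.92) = 1.68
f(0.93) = -23.03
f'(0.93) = -13.72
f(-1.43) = -1.79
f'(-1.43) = -4.28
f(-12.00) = -180.00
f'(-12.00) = 38.00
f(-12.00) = -180.00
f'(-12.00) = 38.00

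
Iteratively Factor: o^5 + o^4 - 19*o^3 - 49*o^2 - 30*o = (o)*(o^4 + o^3 - 19*o^2 - 49*o - 30) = o*(o - 5)*(o^3 + 6*o^2 + 11*o + 6) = o*(o - 5)*(o + 3)*(o^2 + 3*o + 2) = o*(o - 5)*(o + 1)*(o + 3)*(o + 2)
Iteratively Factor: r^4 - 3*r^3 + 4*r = (r - 2)*(r^3 - r^2 - 2*r) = r*(r - 2)*(r^2 - r - 2) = r*(r - 2)^2*(r + 1)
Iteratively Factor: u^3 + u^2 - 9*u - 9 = (u + 3)*(u^2 - 2*u - 3) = (u - 3)*(u + 3)*(u + 1)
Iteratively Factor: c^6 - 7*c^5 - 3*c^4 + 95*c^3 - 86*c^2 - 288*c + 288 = (c - 4)*(c^5 - 3*c^4 - 15*c^3 + 35*c^2 + 54*c - 72) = (c - 4)*(c - 3)*(c^4 - 15*c^2 - 10*c + 24) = (c - 4)^2*(c - 3)*(c^3 + 4*c^2 + c - 6) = (c - 4)^2*(c - 3)*(c - 1)*(c^2 + 5*c + 6) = (c - 4)^2*(c - 3)*(c - 1)*(c + 3)*(c + 2)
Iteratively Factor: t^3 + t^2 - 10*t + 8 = (t - 1)*(t^2 + 2*t - 8) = (t - 1)*(t + 4)*(t - 2)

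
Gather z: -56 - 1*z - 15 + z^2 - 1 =z^2 - z - 72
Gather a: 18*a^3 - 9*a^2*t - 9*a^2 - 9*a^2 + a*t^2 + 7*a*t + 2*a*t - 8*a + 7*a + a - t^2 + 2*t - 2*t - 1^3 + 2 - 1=18*a^3 + a^2*(-9*t - 18) + a*(t^2 + 9*t) - t^2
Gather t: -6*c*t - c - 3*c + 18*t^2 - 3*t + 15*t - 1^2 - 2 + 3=-4*c + 18*t^2 + t*(12 - 6*c)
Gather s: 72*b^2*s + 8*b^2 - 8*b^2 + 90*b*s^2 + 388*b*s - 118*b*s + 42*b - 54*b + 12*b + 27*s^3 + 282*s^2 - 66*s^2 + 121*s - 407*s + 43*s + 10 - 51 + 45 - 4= 27*s^3 + s^2*(90*b + 216) + s*(72*b^2 + 270*b - 243)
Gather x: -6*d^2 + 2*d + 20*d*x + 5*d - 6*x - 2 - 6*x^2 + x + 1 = -6*d^2 + 7*d - 6*x^2 + x*(20*d - 5) - 1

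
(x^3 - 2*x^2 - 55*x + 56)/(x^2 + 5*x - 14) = (x^2 - 9*x + 8)/(x - 2)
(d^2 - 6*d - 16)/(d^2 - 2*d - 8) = (d - 8)/(d - 4)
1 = 1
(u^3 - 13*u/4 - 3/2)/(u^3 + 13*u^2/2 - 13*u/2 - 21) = (u + 1/2)/(u + 7)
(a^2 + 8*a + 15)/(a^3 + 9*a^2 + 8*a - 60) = (a + 3)/(a^2 + 4*a - 12)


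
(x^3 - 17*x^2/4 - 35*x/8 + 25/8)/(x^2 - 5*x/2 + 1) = (4*x^2 - 15*x - 25)/(4*(x - 2))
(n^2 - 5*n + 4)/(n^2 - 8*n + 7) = (n - 4)/(n - 7)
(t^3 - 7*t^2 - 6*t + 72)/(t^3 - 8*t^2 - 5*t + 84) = (t - 6)/(t - 7)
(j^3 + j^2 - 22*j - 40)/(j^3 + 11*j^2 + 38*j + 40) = (j - 5)/(j + 5)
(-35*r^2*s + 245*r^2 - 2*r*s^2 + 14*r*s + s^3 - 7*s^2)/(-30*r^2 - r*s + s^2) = (7*r*s - 49*r - s^2 + 7*s)/(6*r - s)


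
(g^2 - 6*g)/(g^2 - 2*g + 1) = g*(g - 6)/(g^2 - 2*g + 1)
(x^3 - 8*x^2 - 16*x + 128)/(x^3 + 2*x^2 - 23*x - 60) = (x^2 - 12*x + 32)/(x^2 - 2*x - 15)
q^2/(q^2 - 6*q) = q/(q - 6)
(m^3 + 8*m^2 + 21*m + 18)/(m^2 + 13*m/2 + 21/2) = 2*(m^2 + 5*m + 6)/(2*m + 7)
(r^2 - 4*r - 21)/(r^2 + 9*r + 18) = (r - 7)/(r + 6)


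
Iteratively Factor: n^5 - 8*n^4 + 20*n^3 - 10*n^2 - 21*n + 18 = (n - 2)*(n^4 - 6*n^3 + 8*n^2 + 6*n - 9) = (n - 3)*(n - 2)*(n^3 - 3*n^2 - n + 3) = (n - 3)^2*(n - 2)*(n^2 - 1) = (n - 3)^2*(n - 2)*(n + 1)*(n - 1)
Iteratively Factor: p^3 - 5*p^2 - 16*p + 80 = (p - 4)*(p^2 - p - 20) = (p - 4)*(p + 4)*(p - 5)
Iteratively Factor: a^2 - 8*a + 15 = (a - 3)*(a - 5)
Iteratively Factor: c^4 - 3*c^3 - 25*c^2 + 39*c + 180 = (c + 3)*(c^3 - 6*c^2 - 7*c + 60) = (c + 3)^2*(c^2 - 9*c + 20) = (c - 4)*(c + 3)^2*(c - 5)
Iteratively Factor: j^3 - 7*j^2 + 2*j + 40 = (j - 5)*(j^2 - 2*j - 8) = (j - 5)*(j + 2)*(j - 4)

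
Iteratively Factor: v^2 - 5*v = (v)*(v - 5)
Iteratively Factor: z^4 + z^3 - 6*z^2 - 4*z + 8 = (z - 2)*(z^3 + 3*z^2 - 4) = (z - 2)*(z - 1)*(z^2 + 4*z + 4) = (z - 2)*(z - 1)*(z + 2)*(z + 2)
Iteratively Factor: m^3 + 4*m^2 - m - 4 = (m - 1)*(m^2 + 5*m + 4) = (m - 1)*(m + 4)*(m + 1)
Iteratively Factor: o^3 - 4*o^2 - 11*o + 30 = (o - 5)*(o^2 + o - 6) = (o - 5)*(o - 2)*(o + 3)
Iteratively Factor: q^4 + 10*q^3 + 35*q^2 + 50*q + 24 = (q + 4)*(q^3 + 6*q^2 + 11*q + 6) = (q + 3)*(q + 4)*(q^2 + 3*q + 2) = (q + 2)*(q + 3)*(q + 4)*(q + 1)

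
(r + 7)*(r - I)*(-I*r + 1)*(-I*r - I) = -r^4 - 8*r^3 - 8*r^2 - 8*r - 7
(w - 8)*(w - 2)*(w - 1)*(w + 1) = w^4 - 10*w^3 + 15*w^2 + 10*w - 16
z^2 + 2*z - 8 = (z - 2)*(z + 4)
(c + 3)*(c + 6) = c^2 + 9*c + 18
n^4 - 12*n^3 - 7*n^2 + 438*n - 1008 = (n - 8)*(n - 7)*(n - 3)*(n + 6)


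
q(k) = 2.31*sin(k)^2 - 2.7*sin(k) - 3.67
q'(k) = 4.62*sin(k)*cos(k) - 2.7*cos(k)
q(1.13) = -4.22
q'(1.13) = 0.63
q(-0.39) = -2.31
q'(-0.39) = -4.12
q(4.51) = 1.19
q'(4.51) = 1.45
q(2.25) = -4.37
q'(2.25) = -0.56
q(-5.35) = -4.35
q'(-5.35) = 0.60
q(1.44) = -4.08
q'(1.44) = 0.25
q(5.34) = 0.03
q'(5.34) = -3.78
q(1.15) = -4.21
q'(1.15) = 0.62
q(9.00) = -4.39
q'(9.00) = 0.73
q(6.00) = -2.74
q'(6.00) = -3.83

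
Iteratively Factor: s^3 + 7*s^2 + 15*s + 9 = (s + 3)*(s^2 + 4*s + 3) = (s + 1)*(s + 3)*(s + 3)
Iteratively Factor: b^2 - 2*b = (b - 2)*(b)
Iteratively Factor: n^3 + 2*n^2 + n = (n + 1)*(n^2 + n) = (n + 1)^2*(n)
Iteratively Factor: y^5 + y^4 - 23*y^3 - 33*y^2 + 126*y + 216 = (y + 3)*(y^4 - 2*y^3 - 17*y^2 + 18*y + 72) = (y + 3)^2*(y^3 - 5*y^2 - 2*y + 24) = (y - 3)*(y + 3)^2*(y^2 - 2*y - 8) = (y - 4)*(y - 3)*(y + 3)^2*(y + 2)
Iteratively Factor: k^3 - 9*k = (k - 3)*(k^2 + 3*k) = (k - 3)*(k + 3)*(k)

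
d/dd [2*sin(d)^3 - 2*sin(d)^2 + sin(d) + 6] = (6*sin(d)^2 - 4*sin(d) + 1)*cos(d)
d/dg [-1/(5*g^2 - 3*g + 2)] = (10*g - 3)/(5*g^2 - 3*g + 2)^2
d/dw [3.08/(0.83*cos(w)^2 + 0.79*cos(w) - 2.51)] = (5.1128*cos(w) + 2.4332)*sin(w)/(0.83*cos(w)^2 + 0.79*cos(w) - 2.51)^2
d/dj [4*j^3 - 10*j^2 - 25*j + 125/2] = 12*j^2 - 20*j - 25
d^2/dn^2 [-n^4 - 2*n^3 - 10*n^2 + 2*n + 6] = -12*n^2 - 12*n - 20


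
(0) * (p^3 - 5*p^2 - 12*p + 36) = 0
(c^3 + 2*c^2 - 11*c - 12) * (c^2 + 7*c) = c^5 + 9*c^4 + 3*c^3 - 89*c^2 - 84*c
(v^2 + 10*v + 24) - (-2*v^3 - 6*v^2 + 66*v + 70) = 2*v^3 + 7*v^2 - 56*v - 46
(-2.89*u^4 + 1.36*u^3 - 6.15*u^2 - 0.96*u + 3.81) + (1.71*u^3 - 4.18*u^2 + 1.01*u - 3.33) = -2.89*u^4 + 3.07*u^3 - 10.33*u^2 + 0.05*u + 0.48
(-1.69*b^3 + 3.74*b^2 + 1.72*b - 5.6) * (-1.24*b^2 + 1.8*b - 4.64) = 2.0956*b^5 - 7.6796*b^4 + 12.4408*b^3 - 7.3136*b^2 - 18.0608*b + 25.984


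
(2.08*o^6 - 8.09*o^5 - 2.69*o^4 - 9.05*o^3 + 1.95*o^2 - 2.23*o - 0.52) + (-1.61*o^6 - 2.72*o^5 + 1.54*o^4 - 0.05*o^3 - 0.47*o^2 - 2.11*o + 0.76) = 0.47*o^6 - 10.81*o^5 - 1.15*o^4 - 9.1*o^3 + 1.48*o^2 - 4.34*o + 0.24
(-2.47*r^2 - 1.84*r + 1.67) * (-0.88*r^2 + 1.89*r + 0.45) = 2.1736*r^4 - 3.0491*r^3 - 6.0587*r^2 + 2.3283*r + 0.7515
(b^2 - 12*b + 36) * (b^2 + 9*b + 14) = b^4 - 3*b^3 - 58*b^2 + 156*b + 504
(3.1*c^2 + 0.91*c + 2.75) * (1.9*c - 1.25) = 5.89*c^3 - 2.146*c^2 + 4.0875*c - 3.4375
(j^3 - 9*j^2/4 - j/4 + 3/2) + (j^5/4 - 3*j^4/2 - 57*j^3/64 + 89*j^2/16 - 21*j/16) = j^5/4 - 3*j^4/2 + 7*j^3/64 + 53*j^2/16 - 25*j/16 + 3/2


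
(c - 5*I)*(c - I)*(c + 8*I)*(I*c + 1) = I*c^4 - c^3 + 45*I*c^2 + 83*c - 40*I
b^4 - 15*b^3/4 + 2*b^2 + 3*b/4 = b*(b - 3)*(b - 1)*(b + 1/4)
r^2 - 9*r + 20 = (r - 5)*(r - 4)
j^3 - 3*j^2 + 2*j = j*(j - 2)*(j - 1)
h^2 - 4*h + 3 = (h - 3)*(h - 1)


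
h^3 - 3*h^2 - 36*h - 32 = (h - 8)*(h + 1)*(h + 4)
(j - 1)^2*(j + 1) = j^3 - j^2 - j + 1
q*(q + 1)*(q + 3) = q^3 + 4*q^2 + 3*q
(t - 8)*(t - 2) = t^2 - 10*t + 16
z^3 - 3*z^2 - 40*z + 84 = (z - 7)*(z - 2)*(z + 6)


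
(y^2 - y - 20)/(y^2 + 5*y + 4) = (y - 5)/(y + 1)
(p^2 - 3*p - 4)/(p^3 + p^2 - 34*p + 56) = (p + 1)/(p^2 + 5*p - 14)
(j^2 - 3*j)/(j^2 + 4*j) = (j - 3)/(j + 4)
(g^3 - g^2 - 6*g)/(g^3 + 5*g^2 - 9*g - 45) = g*(g + 2)/(g^2 + 8*g + 15)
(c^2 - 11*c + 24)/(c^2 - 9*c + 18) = (c - 8)/(c - 6)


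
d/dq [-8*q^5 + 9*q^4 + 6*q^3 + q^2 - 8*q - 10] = -40*q^4 + 36*q^3 + 18*q^2 + 2*q - 8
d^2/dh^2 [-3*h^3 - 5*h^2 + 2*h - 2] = -18*h - 10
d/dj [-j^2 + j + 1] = 1 - 2*j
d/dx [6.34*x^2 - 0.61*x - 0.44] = 12.68*x - 0.61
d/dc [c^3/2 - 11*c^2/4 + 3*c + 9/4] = 3*c^2/2 - 11*c/2 + 3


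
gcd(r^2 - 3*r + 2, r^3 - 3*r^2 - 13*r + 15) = r - 1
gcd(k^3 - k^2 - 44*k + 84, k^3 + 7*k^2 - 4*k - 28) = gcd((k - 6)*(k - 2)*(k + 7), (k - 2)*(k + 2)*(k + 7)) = k^2 + 5*k - 14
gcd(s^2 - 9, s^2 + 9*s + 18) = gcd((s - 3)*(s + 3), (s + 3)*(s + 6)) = s + 3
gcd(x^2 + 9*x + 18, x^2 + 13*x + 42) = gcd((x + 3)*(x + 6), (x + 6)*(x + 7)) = x + 6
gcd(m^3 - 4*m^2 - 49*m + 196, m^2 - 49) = m^2 - 49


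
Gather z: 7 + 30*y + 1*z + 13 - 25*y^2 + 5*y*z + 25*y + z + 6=-25*y^2 + 55*y + z*(5*y + 2) + 26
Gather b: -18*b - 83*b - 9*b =-110*b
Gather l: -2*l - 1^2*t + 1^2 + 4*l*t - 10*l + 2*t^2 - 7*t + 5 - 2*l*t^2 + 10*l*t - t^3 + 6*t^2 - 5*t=l*(-2*t^2 + 14*t - 12) - t^3 + 8*t^2 - 13*t + 6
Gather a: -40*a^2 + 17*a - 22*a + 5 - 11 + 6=-40*a^2 - 5*a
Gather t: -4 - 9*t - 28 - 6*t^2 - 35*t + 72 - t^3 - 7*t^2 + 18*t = -t^3 - 13*t^2 - 26*t + 40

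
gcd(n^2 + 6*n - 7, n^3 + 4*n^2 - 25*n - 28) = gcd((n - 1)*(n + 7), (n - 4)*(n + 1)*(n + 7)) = n + 7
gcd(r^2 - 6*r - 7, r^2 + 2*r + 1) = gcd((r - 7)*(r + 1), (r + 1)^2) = r + 1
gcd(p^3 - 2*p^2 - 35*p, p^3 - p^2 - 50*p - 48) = 1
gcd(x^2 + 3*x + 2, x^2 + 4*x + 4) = x + 2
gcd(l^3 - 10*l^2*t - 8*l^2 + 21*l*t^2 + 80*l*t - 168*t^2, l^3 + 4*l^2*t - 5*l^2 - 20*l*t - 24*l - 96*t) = l - 8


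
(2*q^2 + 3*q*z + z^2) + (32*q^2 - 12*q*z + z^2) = 34*q^2 - 9*q*z + 2*z^2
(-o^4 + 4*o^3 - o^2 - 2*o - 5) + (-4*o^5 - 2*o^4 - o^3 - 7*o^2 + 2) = -4*o^5 - 3*o^4 + 3*o^3 - 8*o^2 - 2*o - 3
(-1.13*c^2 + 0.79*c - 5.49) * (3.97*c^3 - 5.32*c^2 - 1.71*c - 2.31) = -4.4861*c^5 + 9.1479*c^4 - 24.0658*c^3 + 30.4662*c^2 + 7.563*c + 12.6819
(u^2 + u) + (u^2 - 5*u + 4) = 2*u^2 - 4*u + 4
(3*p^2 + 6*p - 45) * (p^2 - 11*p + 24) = 3*p^4 - 27*p^3 - 39*p^2 + 639*p - 1080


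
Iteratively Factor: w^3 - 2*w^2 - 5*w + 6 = (w - 1)*(w^2 - w - 6) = (w - 3)*(w - 1)*(w + 2)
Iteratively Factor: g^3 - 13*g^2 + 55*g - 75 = (g - 5)*(g^2 - 8*g + 15) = (g - 5)^2*(g - 3)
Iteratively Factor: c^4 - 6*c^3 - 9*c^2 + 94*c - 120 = (c - 2)*(c^3 - 4*c^2 - 17*c + 60) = (c - 5)*(c - 2)*(c^2 + c - 12) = (c - 5)*(c - 2)*(c + 4)*(c - 3)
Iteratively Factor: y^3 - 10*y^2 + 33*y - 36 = (y - 3)*(y^2 - 7*y + 12) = (y - 3)^2*(y - 4)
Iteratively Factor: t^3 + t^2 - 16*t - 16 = (t + 1)*(t^2 - 16) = (t - 4)*(t + 1)*(t + 4)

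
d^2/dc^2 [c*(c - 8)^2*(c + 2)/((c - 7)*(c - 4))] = 2*(c^6 - 33*c^5 + 447*c^4 - 3286*c^3 + 14952*c^2 - 43680*c + 64512)/(c^6 - 33*c^5 + 447*c^4 - 3179*c^3 + 12516*c^2 - 25872*c + 21952)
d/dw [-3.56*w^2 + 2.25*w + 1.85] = 2.25 - 7.12*w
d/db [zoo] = 0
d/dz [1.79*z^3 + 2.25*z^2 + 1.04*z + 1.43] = 5.37*z^2 + 4.5*z + 1.04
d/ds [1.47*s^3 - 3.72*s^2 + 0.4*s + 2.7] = 4.41*s^2 - 7.44*s + 0.4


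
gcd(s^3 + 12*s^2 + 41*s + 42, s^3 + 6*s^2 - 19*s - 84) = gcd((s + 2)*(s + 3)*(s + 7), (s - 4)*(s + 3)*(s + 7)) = s^2 + 10*s + 21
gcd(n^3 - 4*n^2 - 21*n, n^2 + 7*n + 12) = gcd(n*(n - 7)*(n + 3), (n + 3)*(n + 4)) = n + 3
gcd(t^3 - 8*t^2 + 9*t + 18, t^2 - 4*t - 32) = 1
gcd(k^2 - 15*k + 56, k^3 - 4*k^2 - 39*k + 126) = k - 7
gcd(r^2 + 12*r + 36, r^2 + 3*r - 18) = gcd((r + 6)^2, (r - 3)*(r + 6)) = r + 6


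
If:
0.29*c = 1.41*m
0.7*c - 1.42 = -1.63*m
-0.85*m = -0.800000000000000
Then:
No Solution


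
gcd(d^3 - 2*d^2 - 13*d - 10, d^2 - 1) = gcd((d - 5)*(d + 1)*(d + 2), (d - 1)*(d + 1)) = d + 1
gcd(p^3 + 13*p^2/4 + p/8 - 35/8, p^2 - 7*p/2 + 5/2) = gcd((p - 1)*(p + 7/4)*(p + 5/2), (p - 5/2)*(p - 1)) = p - 1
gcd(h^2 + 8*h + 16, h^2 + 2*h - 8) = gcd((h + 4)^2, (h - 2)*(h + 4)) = h + 4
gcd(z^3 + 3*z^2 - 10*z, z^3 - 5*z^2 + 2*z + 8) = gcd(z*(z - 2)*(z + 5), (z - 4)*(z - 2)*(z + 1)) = z - 2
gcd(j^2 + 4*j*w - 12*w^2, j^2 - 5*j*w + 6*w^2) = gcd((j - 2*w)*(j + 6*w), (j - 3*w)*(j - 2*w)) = -j + 2*w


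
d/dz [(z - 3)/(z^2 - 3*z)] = -1/z^2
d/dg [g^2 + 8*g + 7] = 2*g + 8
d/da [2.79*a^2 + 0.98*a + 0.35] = 5.58*a + 0.98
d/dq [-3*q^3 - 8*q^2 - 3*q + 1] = -9*q^2 - 16*q - 3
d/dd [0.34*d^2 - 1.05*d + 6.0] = 0.68*d - 1.05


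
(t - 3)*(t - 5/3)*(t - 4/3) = t^3 - 6*t^2 + 101*t/9 - 20/3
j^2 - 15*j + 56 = (j - 8)*(j - 7)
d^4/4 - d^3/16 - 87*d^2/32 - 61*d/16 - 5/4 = (d/4 + 1/2)*(d - 4)*(d + 1/2)*(d + 5/4)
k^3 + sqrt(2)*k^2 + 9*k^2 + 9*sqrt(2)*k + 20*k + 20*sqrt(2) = (k + 4)*(k + 5)*(k + sqrt(2))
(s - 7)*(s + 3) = s^2 - 4*s - 21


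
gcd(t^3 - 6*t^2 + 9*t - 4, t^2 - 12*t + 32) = t - 4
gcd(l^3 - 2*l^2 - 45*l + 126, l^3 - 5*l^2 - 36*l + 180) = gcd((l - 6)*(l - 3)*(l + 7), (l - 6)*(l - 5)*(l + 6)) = l - 6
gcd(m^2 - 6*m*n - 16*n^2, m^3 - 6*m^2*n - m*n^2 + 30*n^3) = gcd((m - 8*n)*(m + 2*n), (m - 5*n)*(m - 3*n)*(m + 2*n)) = m + 2*n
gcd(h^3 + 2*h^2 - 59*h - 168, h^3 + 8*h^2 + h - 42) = h^2 + 10*h + 21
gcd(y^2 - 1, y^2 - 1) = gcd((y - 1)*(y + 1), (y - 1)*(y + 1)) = y^2 - 1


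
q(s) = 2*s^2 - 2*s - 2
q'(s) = 4*s - 2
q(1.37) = -0.99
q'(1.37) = 3.48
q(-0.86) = 1.20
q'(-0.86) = -5.44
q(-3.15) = 24.14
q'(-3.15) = -14.60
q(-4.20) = 41.68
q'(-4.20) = -18.80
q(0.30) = -2.42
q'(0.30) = -0.80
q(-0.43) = -0.77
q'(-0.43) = -3.72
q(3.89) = 20.48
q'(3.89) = 13.56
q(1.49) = -0.54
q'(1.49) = 3.96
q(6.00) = 58.00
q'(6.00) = 22.00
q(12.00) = 262.00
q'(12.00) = 46.00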